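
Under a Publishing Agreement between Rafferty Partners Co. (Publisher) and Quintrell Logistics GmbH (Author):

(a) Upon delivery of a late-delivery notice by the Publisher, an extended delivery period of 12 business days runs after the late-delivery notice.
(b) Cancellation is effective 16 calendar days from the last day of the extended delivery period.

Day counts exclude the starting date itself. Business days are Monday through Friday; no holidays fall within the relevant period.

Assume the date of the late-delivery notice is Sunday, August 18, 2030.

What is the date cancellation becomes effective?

The last day of the extended delivery period: counting 12 business days from Sunday, August 18, 2030 (Aug 19, Aug 20, Aug 21, Aug 22, …, Aug 30, Sep 2, Sep 3, skipping weekends) reaches Tuesday, September 3, 2030.
The date cancellation becomes effective: 16 calendar days after September 3, 2030 is September 19, 2030.

September 19, 2030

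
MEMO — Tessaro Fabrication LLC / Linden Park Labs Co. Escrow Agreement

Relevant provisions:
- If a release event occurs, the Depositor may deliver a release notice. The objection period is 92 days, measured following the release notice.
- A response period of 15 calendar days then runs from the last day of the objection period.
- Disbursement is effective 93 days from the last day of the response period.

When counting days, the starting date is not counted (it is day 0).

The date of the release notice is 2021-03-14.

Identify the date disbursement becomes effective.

2021-09-30

The last day of the objection period: 2021-03-14 + 92 days = 2021-06-14.
The last day of the response period: 2021-06-14 + 15 days = 2021-06-29.
Adding 93 calendar days to 2021-06-29 gives 2021-09-30, which is the date disbursement becomes effective.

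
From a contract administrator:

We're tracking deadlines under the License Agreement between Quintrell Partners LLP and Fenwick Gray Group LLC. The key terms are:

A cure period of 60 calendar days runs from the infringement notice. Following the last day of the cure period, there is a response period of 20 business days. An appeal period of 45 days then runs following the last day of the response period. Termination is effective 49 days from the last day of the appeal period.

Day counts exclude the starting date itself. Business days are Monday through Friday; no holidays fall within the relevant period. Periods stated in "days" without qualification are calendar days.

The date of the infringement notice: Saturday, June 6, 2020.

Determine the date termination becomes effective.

December 5, 2020

The last day of the cure period: June 6, 2020 + 60 days = August 5, 2020.
The last day of the response period: counting 20 business days from Wednesday, August 5, 2020 (Aug 6, Aug 7, Aug 10, Aug 11, …, Aug 31, Sep 1, Sep 2, skipping weekends) reaches Wednesday, September 2, 2020.
The last day of the appeal period: September 2, 2020 + 45 days = October 17, 2020.
The date termination becomes effective: 49 calendar days after October 17, 2020 is December 5, 2020.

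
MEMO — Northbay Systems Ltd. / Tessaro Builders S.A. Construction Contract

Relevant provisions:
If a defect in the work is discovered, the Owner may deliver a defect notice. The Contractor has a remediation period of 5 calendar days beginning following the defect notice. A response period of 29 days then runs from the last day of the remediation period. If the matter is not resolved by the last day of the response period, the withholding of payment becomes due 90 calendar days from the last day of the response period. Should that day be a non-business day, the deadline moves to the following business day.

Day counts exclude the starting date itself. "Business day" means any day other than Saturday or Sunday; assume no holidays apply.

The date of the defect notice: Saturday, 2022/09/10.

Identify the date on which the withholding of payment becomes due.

2023/01/12

The last day of the remediation period: 2022/09/10 + 5 days = 2022/09/15.
The last day of the response period: 2022/09/15 + 29 days = 2022/10/14.
Adding 90 calendar days to 2022/10/14 gives 2023/01/12, which is the date on which the withholding of payment becomes due. 2023/01/12 is a Thursday, so no roll-forward applies.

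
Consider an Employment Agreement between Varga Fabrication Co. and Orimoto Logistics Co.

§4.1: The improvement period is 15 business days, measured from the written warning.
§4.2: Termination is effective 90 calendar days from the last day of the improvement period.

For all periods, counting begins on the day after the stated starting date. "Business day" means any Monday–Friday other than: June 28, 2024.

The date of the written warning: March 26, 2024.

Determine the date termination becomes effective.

The last day of the improvement period: counting 15 business days from Tuesday, March 26, 2024 (Mar 27, Mar 28, Mar 29, Apr 1, …, Apr 12, Apr 15, Apr 16, skipping weekends) reaches Tuesday, April 16, 2024.
Adding 90 calendar days to April 16, 2024 gives July 15, 2024, which is the date termination becomes effective.

July 15, 2024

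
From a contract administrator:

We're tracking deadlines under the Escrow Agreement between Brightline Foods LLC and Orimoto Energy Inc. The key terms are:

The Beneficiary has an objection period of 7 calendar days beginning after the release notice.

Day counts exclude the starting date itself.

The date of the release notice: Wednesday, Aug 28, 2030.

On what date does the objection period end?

The last day of the objection period: 7 calendar days after Aug 28, 2030 is Sep 4, 2030.

Sep 4, 2030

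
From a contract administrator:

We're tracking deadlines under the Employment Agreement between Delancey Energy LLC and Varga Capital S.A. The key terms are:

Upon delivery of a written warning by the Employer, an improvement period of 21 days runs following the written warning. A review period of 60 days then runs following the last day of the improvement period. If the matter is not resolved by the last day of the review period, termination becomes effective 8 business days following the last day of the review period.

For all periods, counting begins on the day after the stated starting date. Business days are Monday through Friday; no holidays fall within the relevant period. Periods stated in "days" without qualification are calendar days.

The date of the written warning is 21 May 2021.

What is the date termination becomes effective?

20 August 2021

The last day of the improvement period: 21 calendar days after 21 May 2021 is 11 June 2021.
The last day of the review period: 60 calendar days after 11 June 2021 is 10 August 2021.
The date termination becomes effective: 8 business days after Tuesday, 10 August 2021, skipping weekends — Aug 11, Aug 12, Aug 13, Aug 16, Aug 17, Aug 18, Aug 19, Aug 20 — lands on Friday, 20 August 2021.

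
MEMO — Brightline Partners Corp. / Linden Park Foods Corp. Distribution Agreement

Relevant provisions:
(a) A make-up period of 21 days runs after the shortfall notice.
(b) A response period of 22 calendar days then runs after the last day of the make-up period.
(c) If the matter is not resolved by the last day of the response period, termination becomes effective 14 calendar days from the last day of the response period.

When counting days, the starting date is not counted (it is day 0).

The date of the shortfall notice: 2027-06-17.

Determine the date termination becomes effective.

The last day of the make-up period: 21 calendar days after 2027-06-17 is 2027-07-08.
The last day of the response period: 22 calendar days after 2027-07-08 is 2027-07-30.
Adding 14 calendar days to 2027-07-30 gives 2027-08-13, which is the date termination becomes effective.

2027-08-13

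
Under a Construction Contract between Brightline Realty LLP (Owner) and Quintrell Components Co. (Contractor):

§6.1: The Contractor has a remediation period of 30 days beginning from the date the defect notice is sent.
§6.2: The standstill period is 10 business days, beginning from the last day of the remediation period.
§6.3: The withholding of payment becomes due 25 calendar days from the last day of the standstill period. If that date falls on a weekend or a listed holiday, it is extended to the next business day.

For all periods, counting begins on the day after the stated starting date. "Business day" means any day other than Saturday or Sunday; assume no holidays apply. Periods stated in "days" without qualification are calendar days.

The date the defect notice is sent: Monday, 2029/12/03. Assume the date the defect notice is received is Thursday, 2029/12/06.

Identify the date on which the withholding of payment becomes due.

The last day of the remediation period: 30 calendar days after 2029/12/03 is 2030/01/02.
The last day of the standstill period: 10 business days after Wednesday, 2030/01/02, skipping weekends — Jan 3, Jan 4, Jan 7, Jan 8, Jan 9, Jan 10, Jan 11, Jan 14, Jan 15, Jan 16 — lands on Wednesday, 2030/01/16.
Adding 25 calendar days to 2030/01/16 gives 2030/02/10, which is the date on which the withholding of payment becomes due. That falls on a Sunday, so it rolls to the next business day, Monday, 2030/02/11.

2030/02/11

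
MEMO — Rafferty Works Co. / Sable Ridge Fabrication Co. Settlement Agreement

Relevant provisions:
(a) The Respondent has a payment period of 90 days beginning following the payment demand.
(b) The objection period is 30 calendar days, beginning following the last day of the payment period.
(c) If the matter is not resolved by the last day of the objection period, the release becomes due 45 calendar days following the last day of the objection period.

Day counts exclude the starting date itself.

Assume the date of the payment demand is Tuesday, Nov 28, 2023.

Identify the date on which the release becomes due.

Adding 90 calendar days to Nov 28, 2023 gives Feb 26, 2024, which is the last day of the payment period.
Adding 30 calendar days to Feb 26, 2024 gives Mar 27, 2024, which is the last day of the objection period.
The date on which the release becomes due: Mar 27, 2024 + 45 days = May 11, 2024.

May 11, 2024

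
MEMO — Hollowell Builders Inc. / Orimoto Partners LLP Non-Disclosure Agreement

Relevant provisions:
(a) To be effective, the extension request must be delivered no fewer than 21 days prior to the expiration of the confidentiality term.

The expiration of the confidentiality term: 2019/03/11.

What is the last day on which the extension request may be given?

2019/02/18

Counting back 21 calendar days from 2019/03/11 gives 2019/02/18.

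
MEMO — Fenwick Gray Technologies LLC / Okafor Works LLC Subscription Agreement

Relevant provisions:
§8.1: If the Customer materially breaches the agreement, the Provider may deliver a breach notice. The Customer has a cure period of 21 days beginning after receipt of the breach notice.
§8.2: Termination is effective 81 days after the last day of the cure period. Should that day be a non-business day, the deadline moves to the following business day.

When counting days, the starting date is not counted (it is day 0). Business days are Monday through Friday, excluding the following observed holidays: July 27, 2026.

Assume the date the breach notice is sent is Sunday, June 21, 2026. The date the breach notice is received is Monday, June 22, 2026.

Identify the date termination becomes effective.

October 2, 2026

Adding 21 calendar days to June 22, 2026 gives July 13, 2026, which is the last day of the cure period.
Adding 81 calendar days to July 13, 2026 gives October 2, 2026, which is the date termination becomes effective. October 2, 2026 is a Friday and is not a listed holiday, so no roll-forward applies.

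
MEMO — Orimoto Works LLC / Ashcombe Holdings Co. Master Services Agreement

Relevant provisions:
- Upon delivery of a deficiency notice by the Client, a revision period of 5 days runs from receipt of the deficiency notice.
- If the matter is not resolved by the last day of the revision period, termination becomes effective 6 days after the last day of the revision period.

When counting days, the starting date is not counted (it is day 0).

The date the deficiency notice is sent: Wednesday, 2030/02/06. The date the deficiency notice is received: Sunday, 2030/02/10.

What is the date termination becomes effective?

2030/02/21

The last day of the revision period: 5 calendar days after 2030/02/10 is 2030/02/15.
The date termination becomes effective: 2030/02/15 + 6 days = 2030/02/21.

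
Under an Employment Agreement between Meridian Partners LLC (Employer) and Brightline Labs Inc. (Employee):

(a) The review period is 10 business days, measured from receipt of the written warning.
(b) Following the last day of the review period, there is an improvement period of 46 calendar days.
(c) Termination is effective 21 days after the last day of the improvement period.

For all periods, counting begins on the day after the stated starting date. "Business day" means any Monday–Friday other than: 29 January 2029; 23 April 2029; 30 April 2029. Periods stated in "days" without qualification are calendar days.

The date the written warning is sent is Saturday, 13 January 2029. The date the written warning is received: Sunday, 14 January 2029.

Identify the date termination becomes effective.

3 April 2029

The last day of the review period: 10 business days after Sunday, 14 January 2029, skipping weekends — Jan 15, Jan 16, Jan 17, Jan 18, Jan 19, Jan 22, Jan 23, Jan 24, Jan 25, Jan 26 — lands on Friday, 26 January 2029.
The last day of the improvement period: 26 January 2029 + 46 days = 13 March 2029.
Adding 21 calendar days to 13 March 2029 gives 3 April 2029, which is the date termination becomes effective.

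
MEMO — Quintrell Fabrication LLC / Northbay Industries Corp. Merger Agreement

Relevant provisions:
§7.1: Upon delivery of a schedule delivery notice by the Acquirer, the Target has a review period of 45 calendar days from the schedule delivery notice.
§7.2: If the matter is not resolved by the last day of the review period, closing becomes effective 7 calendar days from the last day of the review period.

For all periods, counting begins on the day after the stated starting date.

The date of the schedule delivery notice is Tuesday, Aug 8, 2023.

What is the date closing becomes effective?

Sep 29, 2023

Adding 45 calendar days to Aug 8, 2023 gives Sep 22, 2023, which is the last day of the review period.
The date closing becomes effective: 7 calendar days after Sep 22, 2023 is Sep 29, 2023.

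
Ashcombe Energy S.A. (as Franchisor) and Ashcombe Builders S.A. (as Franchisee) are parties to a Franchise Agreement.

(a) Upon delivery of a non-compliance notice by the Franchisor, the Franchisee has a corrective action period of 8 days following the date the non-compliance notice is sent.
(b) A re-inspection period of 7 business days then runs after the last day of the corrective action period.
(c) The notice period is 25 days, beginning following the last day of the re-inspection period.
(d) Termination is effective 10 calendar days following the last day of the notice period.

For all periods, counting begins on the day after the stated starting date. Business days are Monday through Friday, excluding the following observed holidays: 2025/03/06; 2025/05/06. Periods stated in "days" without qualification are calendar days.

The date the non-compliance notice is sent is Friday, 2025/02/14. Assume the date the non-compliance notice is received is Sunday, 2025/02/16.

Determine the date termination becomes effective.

The last day of the corrective action period: 2025/02/14 + 8 days = 2025/02/22.
From Saturday, 2025/02/22, 7 business days (Feb 24, Feb 25, Feb 26, Feb 27, Feb 28, Mar 3, Mar 4, skipping weekends) brings us to Tuesday, 2025/03/04, which is the last day of the re-inspection period.
The last day of the notice period: 25 calendar days after 2025/03/04 is 2025/03/29.
Adding 10 calendar days to 2025/03/29 gives 2025/04/08, which is the date termination becomes effective.

2025/04/08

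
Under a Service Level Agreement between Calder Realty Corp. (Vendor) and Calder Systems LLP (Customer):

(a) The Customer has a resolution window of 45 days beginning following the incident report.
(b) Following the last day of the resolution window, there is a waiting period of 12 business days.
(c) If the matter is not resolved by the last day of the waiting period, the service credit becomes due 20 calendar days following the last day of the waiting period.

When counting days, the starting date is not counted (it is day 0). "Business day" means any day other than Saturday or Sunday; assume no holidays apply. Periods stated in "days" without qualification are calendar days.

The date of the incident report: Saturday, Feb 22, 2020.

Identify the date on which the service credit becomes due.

The last day of the resolution window: Feb 22, 2020 + 45 days = Apr 7, 2020.
The last day of the waiting period: 12 business days after Tuesday, Apr 7, 2020, skipping weekends — Apr 8, Apr 9, Apr 10, Apr 13, …, Apr 21, Apr 22, Apr 23 — lands on Thursday, Apr 23, 2020.
The date on which the service credit becomes due: 20 calendar days after Apr 23, 2020 is May 13, 2020.

May 13, 2020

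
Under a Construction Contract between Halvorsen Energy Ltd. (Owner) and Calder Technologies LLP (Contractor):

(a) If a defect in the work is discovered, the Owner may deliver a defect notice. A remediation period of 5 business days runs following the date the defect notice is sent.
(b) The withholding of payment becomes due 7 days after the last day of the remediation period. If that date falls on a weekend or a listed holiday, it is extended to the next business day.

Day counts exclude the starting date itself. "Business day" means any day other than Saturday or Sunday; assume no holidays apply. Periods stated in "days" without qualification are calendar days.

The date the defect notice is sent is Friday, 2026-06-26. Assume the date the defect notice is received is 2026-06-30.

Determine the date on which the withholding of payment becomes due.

2026-07-10

The last day of the remediation period: counting 5 business days from Friday, 2026-06-26 (Jun 29, Jun 30, Jul 1, Jul 2, Jul 3, skipping weekends) reaches Friday, 2026-07-03.
The date on which the withholding of payment becomes due: 2026-07-03 + 7 days = 2026-07-10. 2026-07-10 is a Friday, so no roll-forward applies.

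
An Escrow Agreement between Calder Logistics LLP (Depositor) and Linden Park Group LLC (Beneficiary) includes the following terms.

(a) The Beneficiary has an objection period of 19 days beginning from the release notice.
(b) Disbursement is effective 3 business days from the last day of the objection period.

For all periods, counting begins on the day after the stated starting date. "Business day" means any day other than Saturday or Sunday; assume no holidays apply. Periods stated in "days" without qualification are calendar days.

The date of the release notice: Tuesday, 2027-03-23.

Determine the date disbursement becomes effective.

2027-04-14

The last day of the objection period: 2027-03-23 + 19 days = 2027-04-11.
The date disbursement becomes effective: 3 business days after Sunday, 2027-04-11, skipping weekends — Apr 12, Apr 13, Apr 14 — lands on Wednesday, 2027-04-14.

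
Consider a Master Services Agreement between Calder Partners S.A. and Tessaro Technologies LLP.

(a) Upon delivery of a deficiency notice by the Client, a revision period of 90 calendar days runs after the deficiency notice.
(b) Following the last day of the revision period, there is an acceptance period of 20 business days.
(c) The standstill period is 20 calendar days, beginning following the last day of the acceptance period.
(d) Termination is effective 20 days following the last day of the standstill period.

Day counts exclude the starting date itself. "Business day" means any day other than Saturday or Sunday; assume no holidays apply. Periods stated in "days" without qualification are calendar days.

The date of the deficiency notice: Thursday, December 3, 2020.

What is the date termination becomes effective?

The last day of the revision period: December 3, 2020 + 90 days = March 3, 2021.
From Wednesday, March 3, 2021, 20 business days (Mar 4, Mar 5, Mar 8, Mar 9, …, Mar 29, Mar 30, Mar 31, skipping weekends) brings us to Wednesday, March 31, 2021, which is the last day of the acceptance period.
The last day of the standstill period: 20 calendar days after March 31, 2021 is April 20, 2021.
The date termination becomes effective: April 20, 2021 + 20 days = May 10, 2021.

May 10, 2021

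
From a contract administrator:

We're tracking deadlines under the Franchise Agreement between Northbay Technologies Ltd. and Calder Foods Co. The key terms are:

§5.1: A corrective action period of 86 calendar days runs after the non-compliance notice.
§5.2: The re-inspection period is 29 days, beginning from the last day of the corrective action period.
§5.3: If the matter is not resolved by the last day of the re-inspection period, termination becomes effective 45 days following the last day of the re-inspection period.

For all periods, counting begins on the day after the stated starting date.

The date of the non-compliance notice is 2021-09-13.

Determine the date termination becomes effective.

2022-02-20

The last day of the corrective action period: 86 calendar days after 2021-09-13 is 2021-12-08.
The last day of the re-inspection period: 29 calendar days after 2021-12-08 is 2022-01-06.
The date termination becomes effective: 45 calendar days after 2022-01-06 is 2022-02-20.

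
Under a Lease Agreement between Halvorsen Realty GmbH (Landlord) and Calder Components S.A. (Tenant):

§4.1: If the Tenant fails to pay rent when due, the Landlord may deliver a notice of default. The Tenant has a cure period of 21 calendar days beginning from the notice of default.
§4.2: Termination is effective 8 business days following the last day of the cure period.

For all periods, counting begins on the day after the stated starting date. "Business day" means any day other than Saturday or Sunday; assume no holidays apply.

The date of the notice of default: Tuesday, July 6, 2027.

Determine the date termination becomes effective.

August 6, 2027

The last day of the cure period: 21 calendar days after July 6, 2027 is July 27, 2027.
The date termination becomes effective: 8 business days after Tuesday, July 27, 2027, skipping weekends — Jul 28, Jul 29, Jul 30, Aug 2, Aug 3, Aug 4, Aug 5, Aug 6 — lands on Friday, August 6, 2027.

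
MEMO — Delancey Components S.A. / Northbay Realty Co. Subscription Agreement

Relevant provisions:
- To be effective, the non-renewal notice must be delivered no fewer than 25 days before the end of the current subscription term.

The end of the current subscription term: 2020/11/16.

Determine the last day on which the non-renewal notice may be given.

2020/10/22

2020/11/16 minus 25 days is 2020/10/22.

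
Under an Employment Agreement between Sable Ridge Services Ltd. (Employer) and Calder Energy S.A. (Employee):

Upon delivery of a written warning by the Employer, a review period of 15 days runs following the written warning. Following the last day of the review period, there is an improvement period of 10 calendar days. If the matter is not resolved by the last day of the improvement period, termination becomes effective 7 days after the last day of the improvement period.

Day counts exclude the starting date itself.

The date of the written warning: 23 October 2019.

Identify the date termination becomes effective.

24 November 2019

Adding 15 calendar days to 23 October 2019 gives 7 November 2019, which is the last day of the review period.
The last day of the improvement period: 10 calendar days after 7 November 2019 is 17 November 2019.
Adding 7 calendar days to 17 November 2019 gives 24 November 2019, which is the date termination becomes effective.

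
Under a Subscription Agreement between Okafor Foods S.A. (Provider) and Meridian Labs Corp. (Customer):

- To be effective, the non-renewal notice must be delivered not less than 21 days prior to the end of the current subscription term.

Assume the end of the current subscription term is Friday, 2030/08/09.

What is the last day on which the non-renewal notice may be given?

2030/07/19

Counting back 21 calendar days from 2030/08/09 gives 2030/07/19.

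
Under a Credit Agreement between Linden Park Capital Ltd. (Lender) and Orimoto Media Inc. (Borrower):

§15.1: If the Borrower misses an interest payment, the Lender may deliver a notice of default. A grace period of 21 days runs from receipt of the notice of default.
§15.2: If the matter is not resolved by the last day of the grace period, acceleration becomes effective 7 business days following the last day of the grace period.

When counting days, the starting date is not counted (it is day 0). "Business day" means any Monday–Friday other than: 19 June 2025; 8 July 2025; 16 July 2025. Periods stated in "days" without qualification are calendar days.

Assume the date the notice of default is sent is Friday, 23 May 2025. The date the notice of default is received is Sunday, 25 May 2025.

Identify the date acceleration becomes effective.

The last day of the grace period: 25 May 2025 + 21 days = 15 June 2025.
The date acceleration becomes effective: counting 7 business days from Sunday, 15 June 2025 (Jun 16, Jun 17, Jun 18, Jun 20, Jun 23, Jun 24, Jun 25, skipping weekends and the listed holiday on Jun 19) reaches Wednesday, 25 June 2025.

25 June 2025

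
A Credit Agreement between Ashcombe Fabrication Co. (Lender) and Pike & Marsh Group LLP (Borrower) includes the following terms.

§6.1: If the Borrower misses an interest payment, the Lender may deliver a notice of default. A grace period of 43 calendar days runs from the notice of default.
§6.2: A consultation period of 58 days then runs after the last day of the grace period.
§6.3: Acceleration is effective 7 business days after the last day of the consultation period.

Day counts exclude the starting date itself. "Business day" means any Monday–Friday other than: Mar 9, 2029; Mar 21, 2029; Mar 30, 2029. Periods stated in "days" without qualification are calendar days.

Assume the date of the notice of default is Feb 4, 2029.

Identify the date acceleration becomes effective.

The last day of the grace period: Feb 4, 2029 + 43 days = Mar 19, 2029.
Adding 58 calendar days to Mar 19, 2029 gives May 16, 2029, which is the last day of the consultation period.
From Wednesday, May 16, 2029, 7 business days (May 17, May 18, May 21, May 22, May 23, May 24, May 25, skipping weekends) brings us to Friday, May 25, 2029, which is the date acceleration becomes effective.

May 25, 2029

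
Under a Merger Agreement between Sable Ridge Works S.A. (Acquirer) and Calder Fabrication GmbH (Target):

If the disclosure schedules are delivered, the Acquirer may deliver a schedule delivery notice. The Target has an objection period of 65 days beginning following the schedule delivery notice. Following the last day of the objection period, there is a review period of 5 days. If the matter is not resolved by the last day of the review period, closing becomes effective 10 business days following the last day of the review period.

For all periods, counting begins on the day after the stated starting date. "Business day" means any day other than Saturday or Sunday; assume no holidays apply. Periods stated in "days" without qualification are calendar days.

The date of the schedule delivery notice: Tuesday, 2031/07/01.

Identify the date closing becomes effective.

The last day of the objection period: 65 calendar days after 2031/07/01 is 2031/09/04.
The last day of the review period: 2031/09/04 + 5 days = 2031/09/09.
The date closing becomes effective: 10 business days after Tuesday, 2031/09/09, skipping weekends — Sep 10, Sep 11, Sep 12, Sep 15, Sep 16, Sep 17, Sep 18, Sep 19, Sep 22, Sep 23 — lands on Tuesday, 2031/09/23.

2031/09/23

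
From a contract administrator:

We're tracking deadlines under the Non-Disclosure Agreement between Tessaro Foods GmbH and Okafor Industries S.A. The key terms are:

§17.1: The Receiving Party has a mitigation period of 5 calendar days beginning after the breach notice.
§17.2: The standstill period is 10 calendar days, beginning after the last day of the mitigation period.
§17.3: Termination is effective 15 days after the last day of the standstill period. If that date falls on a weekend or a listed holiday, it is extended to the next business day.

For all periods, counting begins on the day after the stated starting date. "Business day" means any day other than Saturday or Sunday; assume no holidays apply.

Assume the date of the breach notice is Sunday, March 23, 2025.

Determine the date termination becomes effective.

April 22, 2025

The last day of the mitigation period: 5 calendar days after March 23, 2025 is March 28, 2025.
The last day of the standstill period: 10 calendar days after March 28, 2025 is April 7, 2025.
The date termination becomes effective: 15 calendar days after April 7, 2025 is April 22, 2025. April 22, 2025 is a Tuesday, so no roll-forward applies.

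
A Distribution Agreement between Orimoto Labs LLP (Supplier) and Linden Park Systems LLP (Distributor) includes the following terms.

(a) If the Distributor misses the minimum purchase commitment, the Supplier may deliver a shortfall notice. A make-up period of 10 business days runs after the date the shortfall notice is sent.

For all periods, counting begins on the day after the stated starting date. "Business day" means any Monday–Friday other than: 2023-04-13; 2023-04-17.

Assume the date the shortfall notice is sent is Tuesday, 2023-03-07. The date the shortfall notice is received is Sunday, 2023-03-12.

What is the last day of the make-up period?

2023-03-21

From Tuesday, 2023-03-07, 10 business days (Mar 8, Mar 9, Mar 10, Mar 13, Mar 14, Mar 15, Mar 16, Mar 17, Mar 20, Mar 21, skipping weekends) brings us to Tuesday, 2023-03-21, which is the last day of the make-up period.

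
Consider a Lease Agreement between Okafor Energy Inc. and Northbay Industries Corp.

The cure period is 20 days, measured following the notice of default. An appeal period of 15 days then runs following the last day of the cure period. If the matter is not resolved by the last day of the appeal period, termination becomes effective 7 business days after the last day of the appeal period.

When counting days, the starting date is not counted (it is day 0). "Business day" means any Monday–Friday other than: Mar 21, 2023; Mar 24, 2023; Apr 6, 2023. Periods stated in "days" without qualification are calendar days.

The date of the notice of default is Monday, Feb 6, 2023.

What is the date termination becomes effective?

Adding 20 calendar days to Feb 6, 2023 gives Feb 26, 2023, which is the last day of the cure period.
Adding 15 calendar days to Feb 26, 2023 gives Mar 13, 2023, which is the last day of the appeal period.
From Monday, Mar 13, 2023, 7 business days (Mar 14, Mar 15, Mar 16, Mar 17, Mar 20, Mar 22, Mar 23, skipping weekends and the listed holiday on Mar 21) brings us to Thursday, Mar 23, 2023, which is the date termination becomes effective.

Mar 23, 2023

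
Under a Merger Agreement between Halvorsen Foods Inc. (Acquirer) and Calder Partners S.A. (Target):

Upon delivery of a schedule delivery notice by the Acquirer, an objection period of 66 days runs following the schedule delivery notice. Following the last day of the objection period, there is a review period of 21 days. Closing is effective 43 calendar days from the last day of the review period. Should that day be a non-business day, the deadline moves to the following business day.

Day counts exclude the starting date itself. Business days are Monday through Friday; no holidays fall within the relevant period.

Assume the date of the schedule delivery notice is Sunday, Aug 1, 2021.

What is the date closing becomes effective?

Dec 9, 2021

The last day of the objection period: Aug 1, 2021 + 66 days = Oct 6, 2021.
The last day of the review period: Oct 6, 2021 + 21 days = Oct 27, 2021.
The date closing becomes effective: 43 calendar days after Oct 27, 2021 is Dec 9, 2021. Dec 9, 2021 is a Thursday, so no roll-forward applies.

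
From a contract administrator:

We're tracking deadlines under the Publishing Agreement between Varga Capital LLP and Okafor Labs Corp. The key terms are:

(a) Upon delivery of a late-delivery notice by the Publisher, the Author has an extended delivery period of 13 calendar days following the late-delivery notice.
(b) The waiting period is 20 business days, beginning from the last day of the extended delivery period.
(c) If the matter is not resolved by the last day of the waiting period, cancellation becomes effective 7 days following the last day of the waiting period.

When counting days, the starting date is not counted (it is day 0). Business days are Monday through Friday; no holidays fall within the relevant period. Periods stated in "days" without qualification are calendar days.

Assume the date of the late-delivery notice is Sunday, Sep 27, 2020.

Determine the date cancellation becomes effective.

Nov 13, 2020

The last day of the extended delivery period: Sep 27, 2020 + 13 days = Oct 10, 2020.
From Saturday, Oct 10, 2020, 20 business days (Oct 12, Oct 13, Oct 14, Oct 15, …, Nov 4, Nov 5, Nov 6, skipping weekends) brings us to Friday, Nov 6, 2020, which is the last day of the waiting period.
The date cancellation becomes effective: 7 calendar days after Nov 6, 2020 is Nov 13, 2020.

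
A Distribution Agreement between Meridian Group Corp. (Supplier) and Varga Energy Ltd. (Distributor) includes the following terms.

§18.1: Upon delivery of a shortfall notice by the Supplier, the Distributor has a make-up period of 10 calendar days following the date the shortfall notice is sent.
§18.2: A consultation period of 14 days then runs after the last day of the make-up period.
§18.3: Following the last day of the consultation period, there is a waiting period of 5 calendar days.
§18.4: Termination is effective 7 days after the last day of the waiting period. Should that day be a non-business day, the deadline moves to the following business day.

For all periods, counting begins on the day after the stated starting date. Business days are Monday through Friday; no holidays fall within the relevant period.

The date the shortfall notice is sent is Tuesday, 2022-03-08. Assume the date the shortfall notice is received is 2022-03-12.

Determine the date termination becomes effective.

Adding 10 calendar days to 2022-03-08 gives 2022-03-18, which is the last day of the make-up period.
The last day of the consultation period: 14 calendar days after 2022-03-18 is 2022-04-01.
Adding 5 calendar days to 2022-04-01 gives 2022-04-06, which is the last day of the waiting period.
The date termination becomes effective: 7 calendar days after 2022-04-06 is 2022-04-13. 2022-04-13 is a Wednesday, so no roll-forward applies.

2022-04-13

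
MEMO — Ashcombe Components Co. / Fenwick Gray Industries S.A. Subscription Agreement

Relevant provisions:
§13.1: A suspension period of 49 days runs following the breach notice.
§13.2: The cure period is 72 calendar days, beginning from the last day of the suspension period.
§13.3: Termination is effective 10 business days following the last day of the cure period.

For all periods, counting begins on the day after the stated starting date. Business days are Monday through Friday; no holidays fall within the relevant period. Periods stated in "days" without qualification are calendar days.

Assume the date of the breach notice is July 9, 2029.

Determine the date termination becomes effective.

The last day of the suspension period: July 9, 2029 + 49 days = August 27, 2029.
The last day of the cure period: 72 calendar days after August 27, 2029 is November 7, 2029.
The date termination becomes effective: 10 business days after Wednesday, November 7, 2029, skipping weekends — Nov 8, Nov 9, Nov 12, Nov 13, Nov 14, Nov 15, Nov 16, Nov 19, Nov 20, Nov 21 — lands on Wednesday, November 21, 2029.

November 21, 2029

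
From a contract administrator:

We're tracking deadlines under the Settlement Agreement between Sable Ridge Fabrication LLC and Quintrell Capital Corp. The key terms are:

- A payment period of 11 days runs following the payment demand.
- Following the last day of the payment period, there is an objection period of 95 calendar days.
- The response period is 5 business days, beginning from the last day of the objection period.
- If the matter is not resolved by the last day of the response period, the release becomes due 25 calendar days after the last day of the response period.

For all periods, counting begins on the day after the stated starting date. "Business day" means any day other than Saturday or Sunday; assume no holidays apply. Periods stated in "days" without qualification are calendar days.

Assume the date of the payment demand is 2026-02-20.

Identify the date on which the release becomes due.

2026-07-07

Adding 11 calendar days to 2026-02-20 gives 2026-03-03, which is the last day of the payment period.
The last day of the objection period: 2026-03-03 + 95 days = 2026-06-06.
From Saturday, 2026-06-06, 5 business days (Jun 8, Jun 9, Jun 10, Jun 11, Jun 12, skipping weekends) brings us to Friday, 2026-06-12, which is the last day of the response period.
The date on which the release becomes due: 2026-06-12 + 25 days = 2026-07-07.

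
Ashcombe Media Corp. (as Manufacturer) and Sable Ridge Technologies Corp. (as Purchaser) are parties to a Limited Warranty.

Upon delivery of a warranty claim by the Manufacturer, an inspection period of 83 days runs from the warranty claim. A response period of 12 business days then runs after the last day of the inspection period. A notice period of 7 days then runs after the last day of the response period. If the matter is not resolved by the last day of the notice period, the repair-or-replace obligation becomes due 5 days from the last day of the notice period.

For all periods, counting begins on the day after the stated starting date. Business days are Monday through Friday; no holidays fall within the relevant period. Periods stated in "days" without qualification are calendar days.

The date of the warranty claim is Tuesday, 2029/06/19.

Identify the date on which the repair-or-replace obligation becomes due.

The last day of the inspection period: 83 calendar days after 2029/06/19 is 2029/09/10.
The last day of the response period: counting 12 business days from Monday, 2029/09/10 (Sep 11, Sep 12, Sep 13, Sep 14, …, Sep 24, Sep 25, Sep 26, skipping weekends) reaches Wednesday, 2029/09/26.
Adding 7 calendar days to 2029/09/26 gives 2029/10/03, which is the last day of the notice period.
The date on which the repair-or-replace obligation becomes due: 5 calendar days after 2029/10/03 is 2029/10/08.

2029/10/08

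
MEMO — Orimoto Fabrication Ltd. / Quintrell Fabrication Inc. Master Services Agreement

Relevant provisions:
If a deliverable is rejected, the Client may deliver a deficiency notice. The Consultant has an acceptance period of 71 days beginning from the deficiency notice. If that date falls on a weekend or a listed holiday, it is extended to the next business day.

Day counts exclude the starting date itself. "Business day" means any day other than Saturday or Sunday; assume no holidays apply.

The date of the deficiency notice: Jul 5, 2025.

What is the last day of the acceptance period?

The last day of the acceptance period: 71 calendar days after Jul 5, 2025 is Sep 14, 2025. That falls on a Sunday, so it rolls to the next business day, Monday, Sep 15, 2025.

Sep 15, 2025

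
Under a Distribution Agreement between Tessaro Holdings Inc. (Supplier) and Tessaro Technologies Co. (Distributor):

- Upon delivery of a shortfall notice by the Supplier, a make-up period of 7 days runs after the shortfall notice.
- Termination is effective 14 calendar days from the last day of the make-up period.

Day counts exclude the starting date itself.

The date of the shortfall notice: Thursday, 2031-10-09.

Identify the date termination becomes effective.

2031-10-30

The last day of the make-up period: 2031-10-09 + 7 days = 2031-10-16.
Adding 14 calendar days to 2031-10-16 gives 2031-10-30, which is the date termination becomes effective.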